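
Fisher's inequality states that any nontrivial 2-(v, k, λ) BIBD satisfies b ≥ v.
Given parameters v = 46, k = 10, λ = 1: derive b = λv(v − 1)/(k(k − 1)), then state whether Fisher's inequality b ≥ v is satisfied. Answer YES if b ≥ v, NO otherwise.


r = λ(v − 1)/(k − 1) = 1·45/9 = 5.
b = vr/k = 46·5/10 = 23.
Fisher's inequality: b ≥ v ⇔ 23 ≥ 46? NO.

NO


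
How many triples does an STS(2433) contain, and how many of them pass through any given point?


An STS(v) is a 2-(v, 3, 1) BIBD: block size k = 3, λ = 1.
Replication: r(k − 1) = λ(v − 1) ⇒ r·2 = 2433 − 1 = 2432 ⇒ r = 1216.
Block count: b = v(v − 1)/6 = 2433·2432/6 = 5917056/6 = 986176.

r = 1216, b = 986176.


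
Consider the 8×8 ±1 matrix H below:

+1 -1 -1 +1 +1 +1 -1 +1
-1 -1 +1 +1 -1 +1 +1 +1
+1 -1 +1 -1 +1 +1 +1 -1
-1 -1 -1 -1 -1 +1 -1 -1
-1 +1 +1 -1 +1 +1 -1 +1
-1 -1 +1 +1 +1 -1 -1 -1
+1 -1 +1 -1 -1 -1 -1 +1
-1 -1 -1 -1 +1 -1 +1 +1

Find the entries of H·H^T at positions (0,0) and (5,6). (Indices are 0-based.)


Row 0 of H: [1, -1, -1, 1, 1, 1, -1, 1].
Row 5 of H: [-1, -1, 1, 1, 1, -1, -1, -1].
Row 6 of H: [1, -1, 1, -1, -1, -1, -1, 1].
(H·H^T)[0][0] = Σ_j H[0][j]·H[0][j] = (1)² + (-1)² + (-1)² + (1)² + (1)² + (1)² + (-1)² + (1)² = 1 + 1 + 1 + 1 + 1 + 1 + 1 + 1 = 8.
(H·H^T)[5][6] = Σ_j H[5][j]·H[6][j] = (-1)·(1) + (-1)·(-1) + (1)·(1) + (1)·(-1) + (1)·(-1) + (-1)·(-1) + (-1)·(-1) + (-1)·(1) = -1 + 1 + 1 + -1 + -1 + 1 + 1 + -1 = 0.
So rows 5 and 6 are orthogonal; the diagonal entry equals n = 8.

(0,0) entry = 8; (5,6) entry = 0.


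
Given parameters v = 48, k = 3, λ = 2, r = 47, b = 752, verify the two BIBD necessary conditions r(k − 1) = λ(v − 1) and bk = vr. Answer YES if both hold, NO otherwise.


Condition (i): r(k − 1) = 47·2 = 94; λ(v − 1) = 2·47 = 94. Match? YES.
Condition (ii): bk = 752·3 = 2256; vr = 48·47 = 2256. Match? YES.
Both conditions hold? YES.

YES


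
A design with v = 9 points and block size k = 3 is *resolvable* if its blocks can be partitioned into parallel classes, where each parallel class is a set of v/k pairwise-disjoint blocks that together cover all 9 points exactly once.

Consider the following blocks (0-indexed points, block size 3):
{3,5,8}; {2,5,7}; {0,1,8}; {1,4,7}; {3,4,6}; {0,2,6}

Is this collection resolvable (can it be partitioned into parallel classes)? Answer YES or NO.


v = 9, block size k = 3, number of blocks = 6.
For resolvability, blocks must partition into parallel classes of size v/k = 3.
Total blocks must therefore be a multiple of 3: 6 = 3·2 + 0 ⇒ divisible ✓.
Greedy packing gives 2 candidate class(es). Each should be a full parallel class (size 3, covers all 9 points).
  Class 1 (3 blocks): {3,5,8}; {1,4,7}; {0,2,6}. Points covered: [0, 1, 2, 3, 4, 5, 6, 7, 8].
  Class 2 (3 blocks): {2,5,7}; {0,1,8}; {3,4,6}. Points covered: [0, 1, 2, 3, 4, 5, 6, 7, 8].
All classes full (size 3)? YES. All classes cover every point? YES.
Resolvable? YES.

YES


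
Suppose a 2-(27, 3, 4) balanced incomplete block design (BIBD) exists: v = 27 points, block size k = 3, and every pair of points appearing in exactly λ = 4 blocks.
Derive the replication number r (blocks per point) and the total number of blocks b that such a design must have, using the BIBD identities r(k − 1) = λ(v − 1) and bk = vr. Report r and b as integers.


Any 2-(v, k, λ) BIBD satisfies two necessary conditions:
  (i)  Each point sits in r blocks, and counting incidences through any fixed point gives r(k − 1) = λ(v − 1), so r = λ(v − 1)/(k − 1).
  (ii) Total incidences bk = vr, so b = vr/k.
Step 1: r = λ(v − 1)/(k − 1) = 4·(27 − 1)/(3 − 1) = 4·26/2 = 104/2 = 52.
Step 2: b = vr/k = 27·52/3 = 1404/3 = 468.
Check integrality: r = 52 ∈ Z ✓, b = 468 ∈ Z ✓.
(These identities are necessary conditions: they determine r and b for any design with these parameters, but do not by themselves prove that one exists.)

r = 52, b = 468.


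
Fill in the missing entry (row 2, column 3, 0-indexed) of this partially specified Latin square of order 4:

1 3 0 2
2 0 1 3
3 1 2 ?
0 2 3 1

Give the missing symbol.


Row 2 contains symbols [1, 2, 3] — missing [0].
Column 3 contains symbols [1, 2, 3] — missing [0].
The missing symbol must appear in both missing sets; intersection = [0].
Therefore the hidden value is 0.

Missing value = 0.


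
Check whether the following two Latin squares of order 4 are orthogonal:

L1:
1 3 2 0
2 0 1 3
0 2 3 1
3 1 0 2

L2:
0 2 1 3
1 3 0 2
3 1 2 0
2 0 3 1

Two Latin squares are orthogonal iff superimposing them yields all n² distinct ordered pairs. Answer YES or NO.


Form the n² = 16 superimposed pairs (L1[i][j], L2[i][j]), row by row (rows and columns indexed from 0):
row 0: (1,0) (3,2) (2,1) (0,3)
row 1: (2,1) (0,3) (1,0) (3,2)
row 2: (0,3) (2,1) (3,2) (1,0)
row 3: (3,2) (1,0) (0,3) (2,1)
Orthogonality requires all 16 pairs distinct.
But the pair (2,1) repeats: cell (0,2) has L1 = 2, L2 = 1, and cell (1,0) has L1 = 2, L2 = 1.
A repeated pair means some other pair never occurs (only 4 distinct pairs out of 16), so the squares are not orthogonal.
Conclusion: NO.

NO


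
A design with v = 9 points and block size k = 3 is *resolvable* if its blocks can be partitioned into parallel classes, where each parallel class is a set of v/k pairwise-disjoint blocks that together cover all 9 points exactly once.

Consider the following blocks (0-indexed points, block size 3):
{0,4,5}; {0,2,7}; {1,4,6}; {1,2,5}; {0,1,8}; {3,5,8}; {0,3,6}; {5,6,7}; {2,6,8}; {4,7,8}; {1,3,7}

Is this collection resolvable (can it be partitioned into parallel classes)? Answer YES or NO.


v = 9, block size k = 3, number of blocks = 11.
For resolvability, blocks must partition into parallel classes of size v/k = 3.
Total blocks must therefore be a multiple of 3: 11 = 3·3 + 2 ⇒ not divisible ✗.
Resolvable? NO.

NO


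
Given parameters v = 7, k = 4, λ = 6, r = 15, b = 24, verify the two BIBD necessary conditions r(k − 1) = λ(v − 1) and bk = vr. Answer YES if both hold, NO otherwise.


Condition (i): r(k − 1) = 15·3 = 45; λ(v − 1) = 6·6 = 36. Match? NO.
Condition (ii): bk = 24·4 = 96; vr = 7·15 = 105. Match? NO.
Both conditions hold? NO.

NO


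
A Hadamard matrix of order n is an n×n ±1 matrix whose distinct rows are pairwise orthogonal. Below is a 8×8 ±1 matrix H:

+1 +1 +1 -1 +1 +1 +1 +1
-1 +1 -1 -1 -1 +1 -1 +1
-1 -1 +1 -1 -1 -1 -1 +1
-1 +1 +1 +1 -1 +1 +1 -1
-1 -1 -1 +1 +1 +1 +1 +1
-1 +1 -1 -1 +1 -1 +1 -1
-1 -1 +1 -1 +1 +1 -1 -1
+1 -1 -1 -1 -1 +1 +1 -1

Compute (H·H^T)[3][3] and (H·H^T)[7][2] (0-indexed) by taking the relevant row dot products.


Row 2 of H: [-1, -1, 1, -1, -1, -1, -1, 1].
Row 3 of H: [-1, 1, 1, 1, -1, 1, 1, -1].
Row 7 of H: [1, -1, -1, -1, -1, 1, 1, -1].
(H·H^T)[3][3] = Σ_j H[3][j]·H[3][j] = (-1)² + (1)² + (1)² + (1)² + (-1)² + (1)² + (1)² + (-1)² = 1 + 1 + 1 + 1 + 1 + 1 + 1 + 1 = 8.
(H·H^T)[7][2] = Σ_j H[7][j]·H[2][j] = (1)·(-1) + (-1)·(-1) + (-1)·(1) + (-1)·(-1) + (-1)·(-1) + (1)·(-1) + (1)·(-1) + (-1)·(1) = -1 + 1 + -1 + 1 + 1 + -1 + -1 + -1 = -2.
Rows 7 and 2 are not orthogonal (dot product = -2 ≠ 0), so H is not a Hadamard matrix.

(3,3) entry = 8; (7,2) entry = -2.


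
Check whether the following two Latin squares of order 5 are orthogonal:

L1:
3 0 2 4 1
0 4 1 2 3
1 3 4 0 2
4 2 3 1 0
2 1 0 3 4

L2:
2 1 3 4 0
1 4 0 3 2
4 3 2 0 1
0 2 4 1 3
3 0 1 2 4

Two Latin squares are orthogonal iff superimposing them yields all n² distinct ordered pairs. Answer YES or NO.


Form the n² = 25 superimposed pairs (L1[i][j], L2[i][j]), row by row (rows and columns indexed from 0):
row 0: (3,2) (0,1) (2,3) (4,4) (1,0)
row 1: (0,1) (4,4) (1,0) (2,3) (3,2)
row 2: (1,4) (3,3) (4,2) (0,0) (2,1)
row 3: (4,0) (2,2) (3,4) (1,1) (0,3)
row 4: (2,3) (1,0) (0,1) (3,2) (4,4)
Orthogonality requires all 25 pairs distinct.
But the pair (0,1) repeats: cell (0,1) has L1 = 0, L2 = 1, and cell (1,0) has L1 = 0, L2 = 1.
A repeated pair means some other pair never occurs (only 15 distinct pairs out of 25), so the squares are not orthogonal.
Conclusion: NO.

NO


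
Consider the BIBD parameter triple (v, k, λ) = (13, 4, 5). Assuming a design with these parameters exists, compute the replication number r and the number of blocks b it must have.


Any 2-(v, k, λ) BIBD satisfies two necessary conditions:
  (i)  Each point sits in r blocks, and counting incidences through any fixed point gives r(k − 1) = λ(v − 1), so r = λ(v − 1)/(k − 1).
  (ii) Total incidences bk = vr, so b = vr/k.
Step 1: r = λ(v − 1)/(k − 1) = 5·(13 − 1)/(4 − 1) = 5·12/3 = 60/3 = 20.
Step 2: b = vr/k = 13·20/4 = 260/4 = 65.
Check integrality: r = 20 ∈ Z ✓, b = 65 ∈ Z ✓.
(These identities are necessary conditions: they determine r and b for any design with these parameters, but do not by themselves prove that one exists.)

r = 20, b = 65.


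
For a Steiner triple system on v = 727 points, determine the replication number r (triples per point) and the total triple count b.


An STS(v) is a 2-(v, 3, 1) BIBD: block size k = 3, λ = 1.
Replication: r(k − 1) = λ(v − 1) ⇒ r·2 = 727 − 1 = 726 ⇒ r = 363.
Block count: bk = vr ⇒ b·3 = 727·363 = 263901 ⇒ b = 87967.
(Check via b = v(v − 1)/6 = 727·726/6 = 527802/6 = 87967.)

r = 363, b = 87967.


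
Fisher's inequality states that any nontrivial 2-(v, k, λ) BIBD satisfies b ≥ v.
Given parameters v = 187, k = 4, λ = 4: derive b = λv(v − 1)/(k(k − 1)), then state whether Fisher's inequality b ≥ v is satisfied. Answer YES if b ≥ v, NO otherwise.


r = λ(v − 1)/(k − 1) = 4·186/3 = 248.
b = vr/k = 187·248/4 = 11594.
Fisher's inequality: b ≥ v ⇔ 11594 ≥ 187? YES.

YES


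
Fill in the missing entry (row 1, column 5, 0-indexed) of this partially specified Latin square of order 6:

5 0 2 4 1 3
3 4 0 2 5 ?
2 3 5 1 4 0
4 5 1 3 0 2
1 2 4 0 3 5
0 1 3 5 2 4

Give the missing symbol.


Row 1 contains symbols [0, 2, 3, 4, 5] — missing [1].
Column 5 contains symbols [0, 2, 3, 4, 5] — missing [1].
The missing symbol must appear in both missing sets; intersection = [1].
Therefore the hidden value is 1.

Missing value = 1.


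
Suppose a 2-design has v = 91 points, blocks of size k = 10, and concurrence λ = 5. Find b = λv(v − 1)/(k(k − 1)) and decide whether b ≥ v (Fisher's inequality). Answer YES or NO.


b = λv(v − 1)/(k(k − 1)) = 5·91·90/(10·9) = 40950/90 = 455.
Compare with v = 91: b ≥ v, so Fisher's inequality holds.

YES


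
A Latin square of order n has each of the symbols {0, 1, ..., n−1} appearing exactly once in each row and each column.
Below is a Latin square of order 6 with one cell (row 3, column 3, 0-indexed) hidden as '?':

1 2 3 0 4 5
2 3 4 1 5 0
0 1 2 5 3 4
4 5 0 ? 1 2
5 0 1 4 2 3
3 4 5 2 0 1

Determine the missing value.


Row 3 contains symbols [0, 1, 2, 4, 5] — missing [3].
Column 3 contains symbols [0, 1, 2, 4, 5] — missing [3].
The missing symbol must appear in both missing sets; intersection = [3].
Therefore the hidden value is 3.

Missing value = 3.


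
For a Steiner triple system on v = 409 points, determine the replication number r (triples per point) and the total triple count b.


An STS(v) is a 2-(v, 3, 1) BIBD: block size k = 3, λ = 1.
Replication: r(k − 1) = λ(v − 1) ⇒ r·2 = 409 − 1 = 408 ⇒ r = 204.
Block count: b = v(v − 1)/6 = 409·408/6 = 166872/6 = 27812.
(Check via bk = vr: 27812·3 = 83436 = 409·204 = 83436 ✓.)

r = 204, b = 27812.


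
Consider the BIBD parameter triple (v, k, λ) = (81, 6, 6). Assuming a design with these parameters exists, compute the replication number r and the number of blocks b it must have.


Any 2-(v, k, λ) BIBD satisfies two necessary conditions:
  (i)  Each point sits in r blocks, and counting incidences through any fixed point gives r(k − 1) = λ(v − 1), so r = λ(v − 1)/(k − 1).
  (ii) Total incidences bk = vr, so b = vr/k.
Step 1: r = λ(v − 1)/(k − 1) = 6·(81 − 1)/(6 − 1) = 6·80/5 = 480/5 = 96.
Step 2: b = vr/k = 81·96/6 = 7776/6 = 1296.
Check integrality: r = 96 ∈ Z ✓, b = 1296 ∈ Z ✓.
(These identities are necessary conditions: they determine r and b for any design with these parameters, but do not by themselves prove that one exists.)

r = 96, b = 1296.


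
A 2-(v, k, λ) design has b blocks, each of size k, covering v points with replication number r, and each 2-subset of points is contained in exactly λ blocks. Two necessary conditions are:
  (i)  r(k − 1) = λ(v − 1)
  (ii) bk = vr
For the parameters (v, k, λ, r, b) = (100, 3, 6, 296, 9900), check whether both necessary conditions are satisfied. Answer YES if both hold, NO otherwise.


Condition (i): r(k − 1) = 296·2 = 592; λ(v − 1) = 6·99 = 594. Match? NO.
Condition (ii): bk = 9900·3 = 29700; vr = 100·296 = 29600. Match? NO.
Both conditions hold? NO.

NO


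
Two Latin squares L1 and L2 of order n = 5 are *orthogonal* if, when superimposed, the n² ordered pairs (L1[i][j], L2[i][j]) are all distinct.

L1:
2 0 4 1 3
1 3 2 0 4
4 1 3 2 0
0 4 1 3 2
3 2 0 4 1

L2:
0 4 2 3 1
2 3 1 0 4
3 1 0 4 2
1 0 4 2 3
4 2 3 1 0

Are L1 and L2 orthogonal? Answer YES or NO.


Form the n² = 25 superimposed pairs (L1[i][j], L2[i][j]), row by row (rows and columns indexed from 0):
row 0: (2,0) (0,4) (4,2) (1,3) (3,1)
row 1: (1,2) (3,3) (2,1) (0,0) (4,4)
row 2: (4,3) (1,1) (3,0) (2,4) (0,2)
row 3: (0,1) (4,0) (1,4) (3,2) (2,3)
row 4: (3,4) (2,2) (0,3) (4,1) (1,0)
Orthogonality requires all 25 pairs distinct.
Check by first coordinate: for each symbol s of L1, list the L2 entries in the n cells where L1 = s; they must all differ.
  L1 = 0: L2 entries (in reading order) 4, 0, 2, 1, 3 — all 5 distinct ✓
  L1 = 1: L2 entries (in reading order) 3, 2, 1, 4, 0 — all 5 distinct ✓
  L1 = 2: L2 entries (in reading order) 0, 1, 4, 3, 2 — all 5 distinct ✓
  L1 = 3: L2 entries (in reading order) 1, 3, 0, 2, 4 — all 5 distinct ✓
  L1 = 4: L2 entries (in reading order) 2, 4, 3, 0, 1 — all 5 distinct ✓
Every symbol of L1 meets every symbol of L2 exactly once, so all 25 pairs are distinct (25 of 25).
Conclusion: YES.

YES


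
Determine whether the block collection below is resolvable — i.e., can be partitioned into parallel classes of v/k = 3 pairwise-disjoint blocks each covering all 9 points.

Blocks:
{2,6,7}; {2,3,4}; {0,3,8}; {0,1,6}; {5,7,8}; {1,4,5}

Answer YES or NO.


v = 9, block size k = 3, number of blocks = 6.
For resolvability, blocks must partition into parallel classes of size v/k = 3.
Total blocks must therefore be a multiple of 3: 6 = 3·2 + 0 ⇒ divisible ✓.
Greedy packing gives 2 candidate class(es). Each should be a full parallel class (size 3, covers all 9 points).
  Class 1 (3 blocks): {2,6,7}; {0,3,8}; {1,4,5}. Points covered: [0, 1, 2, 3, 4, 5, 6, 7, 8].
  Class 2 (3 blocks): {2,3,4}; {0,1,6}; {5,7,8}. Points covered: [0, 1, 2, 3, 4, 5, 6, 7, 8].
All classes full (size 3)? YES. All classes cover every point? YES.
Resolvable? YES.

YES


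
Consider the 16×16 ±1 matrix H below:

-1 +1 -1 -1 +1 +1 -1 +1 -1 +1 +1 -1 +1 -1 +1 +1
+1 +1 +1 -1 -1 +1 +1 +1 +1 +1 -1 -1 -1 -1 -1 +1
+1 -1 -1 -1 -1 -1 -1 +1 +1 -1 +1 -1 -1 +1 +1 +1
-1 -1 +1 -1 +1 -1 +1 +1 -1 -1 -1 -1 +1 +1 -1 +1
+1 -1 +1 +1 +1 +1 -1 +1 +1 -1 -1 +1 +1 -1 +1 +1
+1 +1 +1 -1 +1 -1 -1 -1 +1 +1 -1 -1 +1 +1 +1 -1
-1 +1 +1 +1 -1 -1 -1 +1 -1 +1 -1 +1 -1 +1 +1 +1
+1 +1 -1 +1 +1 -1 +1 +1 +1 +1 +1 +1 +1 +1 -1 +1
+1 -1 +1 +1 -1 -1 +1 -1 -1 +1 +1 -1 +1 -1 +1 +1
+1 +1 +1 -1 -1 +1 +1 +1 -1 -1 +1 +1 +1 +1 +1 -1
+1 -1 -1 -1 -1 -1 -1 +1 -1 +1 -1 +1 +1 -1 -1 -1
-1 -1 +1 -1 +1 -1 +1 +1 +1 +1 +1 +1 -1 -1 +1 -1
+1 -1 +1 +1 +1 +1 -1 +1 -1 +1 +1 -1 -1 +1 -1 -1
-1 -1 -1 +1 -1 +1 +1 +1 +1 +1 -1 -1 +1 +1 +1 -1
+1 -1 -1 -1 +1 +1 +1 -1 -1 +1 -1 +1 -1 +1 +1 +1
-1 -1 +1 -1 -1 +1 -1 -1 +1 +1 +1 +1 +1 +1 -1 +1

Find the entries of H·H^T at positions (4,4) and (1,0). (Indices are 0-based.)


Row 0 of H: [-1, 1, -1, -1, 1, 1, -1, 1, -1, 1, 1, -1, 1, -1, 1, 1].
Row 1 of H: [1, 1, 1, -1, -1, 1, 1, 1, 1, 1, -1, -1, -1, -1, -1, 1].
Row 4 of H: [1, -1, 1, 1, 1, 1, -1, 1, 1, -1, -1, 1, 1, -1, 1, 1].
(H·H^T)[4][4] = Σ_j H[4][j]·H[4][j] = (1)² + (-1)² + (1)² + (1)² + (1)² + (1)² + (-1)² + (1)² + (1)² + (-1)² + (-1)² + (1)² + (1)² + (-1)² + (1)² + (1)² = 1 + 1 + 1 + 1 + 1 + 1 + 1 + 1 + 1 + 1 + 1 + 1 + 1 + 1 + 1 + 1 = 16.
(H·H^T)[1][0] = Σ_j H[1][j]·H[0][j] = (1)·(-1) + (1)·(1) + (1)·(-1) + (-1)·(-1) + (-1)·(1) + (1)·(1) + (1)·(-1) + (1)·(1) + (1)·(-1) + (1)·(1) + (-1)·(1) + (-1)·(-1) + (-1)·(1) + (-1)·(-1) + (-1)·(1) + (1)·(1) = -1 + 1 + -1 + 1 + -1 + 1 + -1 + 1 + -1 + 1 + -1 + 1 + -1 + 1 + -1 + 1 = 0.
So rows 1 and 0 are orthogonal; the diagonal entry equals n = 16.

(4,4) entry = 16; (1,0) entry = 0.


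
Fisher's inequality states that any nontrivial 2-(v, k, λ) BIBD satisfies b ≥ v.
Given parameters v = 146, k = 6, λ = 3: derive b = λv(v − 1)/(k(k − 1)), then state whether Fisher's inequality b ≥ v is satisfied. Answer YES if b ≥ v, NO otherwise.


r = λ(v − 1)/(k − 1) = 3·145/5 = 87.
b = vr/k = 146·87/6 = 2117.
Fisher's inequality: b ≥ v ⇔ 2117 ≥ 146? YES.

YES


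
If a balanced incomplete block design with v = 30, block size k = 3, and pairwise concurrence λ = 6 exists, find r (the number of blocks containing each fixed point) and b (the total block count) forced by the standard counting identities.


Any 2-(v, k, λ) BIBD satisfies two necessary conditions:
  (i)  Each point sits in r blocks, and counting incidences through any fixed point gives r(k − 1) = λ(v − 1), so r = λ(v − 1)/(k − 1).
  (ii) Total incidences bk = vr, so b = vr/k.
Step 1: r = λ(v − 1)/(k − 1) = 6·(30 − 1)/(3 − 1) = 6·29/2 = 174/2 = 87.
Step 2: b = vr/k = 30·87/3 = 2610/3 = 870.
Check integrality: r = 87 ∈ Z ✓, b = 870 ∈ Z ✓.
(These identities are necessary conditions: they determine r and b for any design with these parameters, but do not by themselves prove that one exists.)

r = 87, b = 870.


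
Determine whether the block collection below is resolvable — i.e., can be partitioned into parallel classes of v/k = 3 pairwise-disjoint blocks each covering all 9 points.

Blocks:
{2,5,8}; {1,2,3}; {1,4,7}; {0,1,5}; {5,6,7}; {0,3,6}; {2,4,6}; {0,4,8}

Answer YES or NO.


v = 9, block size k = 3, number of blocks = 8.
For resolvability, blocks must partition into parallel classes of size v/k = 3.
Total blocks must therefore be a multiple of 3: 8 = 3·2 + 2 ⇒ not divisible ✗.
Resolvable? NO.

NO


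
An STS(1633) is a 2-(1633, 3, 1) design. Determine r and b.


An STS(v) is a 2-(v, 3, 1) BIBD: block size k = 3, λ = 1.
Replication: r(k − 1) = λ(v − 1) ⇒ r·2 = 1633 − 1 = 1632 ⇒ r = 816.
Block count: b = v(v − 1)/6 = 1633·1632/6 = 2665056/6 = 444176.
(Check via bk = vr: 444176·3 = 1332528 = 1633·816 = 1332528 ✓.)

r = 816, b = 444176.


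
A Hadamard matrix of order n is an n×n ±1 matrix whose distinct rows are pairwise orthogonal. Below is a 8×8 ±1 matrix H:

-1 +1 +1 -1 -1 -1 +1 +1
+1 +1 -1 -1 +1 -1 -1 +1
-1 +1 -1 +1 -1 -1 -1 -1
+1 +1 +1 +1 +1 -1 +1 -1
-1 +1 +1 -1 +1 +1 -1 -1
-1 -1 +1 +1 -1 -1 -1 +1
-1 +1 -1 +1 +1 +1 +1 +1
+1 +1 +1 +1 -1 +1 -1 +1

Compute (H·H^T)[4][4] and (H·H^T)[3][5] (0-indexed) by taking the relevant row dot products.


Row 3 of H: [1, 1, 1, 1, 1, -1, 1, -1].
Row 4 of H: [-1, 1, 1, -1, 1, 1, -1, -1].
Row 5 of H: [-1, -1, 1, 1, -1, -1, -1, 1].
(H·H^T)[4][4] = Σ_j H[4][j]·H[4][j] = (-1)² + (1)² + (1)² + (-1)² + (1)² + (1)² + (-1)² + (-1)² = 1 + 1 + 1 + 1 + 1 + 1 + 1 + 1 = 8.
(H·H^T)[3][5] = Σ_j H[3][j]·H[5][j] = (1)·(-1) + (1)·(-1) + (1)·(1) + (1)·(1) + (1)·(-1) + (-1)·(-1) + (1)·(-1) + (-1)·(1) = -1 + -1 + 1 + 1 + -1 + 1 + -1 + -1 = -2.
Rows 3 and 5 are not orthogonal (dot product = -2 ≠ 0), so H is not a Hadamard matrix.

(4,4) entry = 8; (3,5) entry = -2.


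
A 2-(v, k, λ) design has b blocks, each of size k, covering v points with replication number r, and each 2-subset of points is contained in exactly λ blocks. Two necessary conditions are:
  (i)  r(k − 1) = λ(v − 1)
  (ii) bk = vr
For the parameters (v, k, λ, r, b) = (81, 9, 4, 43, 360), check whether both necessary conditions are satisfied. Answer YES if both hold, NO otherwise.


Condition (i): r(k − 1) = 43·8 = 344; λ(v − 1) = 4·80 = 320. Match? NO.
Condition (ii): bk = 360·9 = 3240; vr = 81·43 = 3483. Match? NO.
Both conditions hold? NO.

NO


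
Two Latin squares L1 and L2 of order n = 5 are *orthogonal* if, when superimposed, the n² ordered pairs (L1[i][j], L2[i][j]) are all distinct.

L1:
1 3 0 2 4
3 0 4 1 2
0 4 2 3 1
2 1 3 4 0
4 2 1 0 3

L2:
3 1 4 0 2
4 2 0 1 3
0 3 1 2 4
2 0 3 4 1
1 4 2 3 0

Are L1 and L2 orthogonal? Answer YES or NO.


Form the n² = 25 superimposed pairs (L1[i][j], L2[i][j]), row by row (rows and columns indexed from 0):
row 0: (1,3) (3,1) (0,4) (2,0) (4,2)
row 1: (3,4) (0,2) (4,0) (1,1) (2,3)
row 2: (0,0) (4,3) (2,1) (3,2) (1,4)
row 3: (2,2) (1,0) (3,3) (4,4) (0,1)
row 4: (4,1) (2,4) (1,2) (0,3) (3,0)
Orthogonality requires all 25 pairs distinct.
Check by first coordinate: for each symbol s of L1, list the L2 entries in the n cells where L1 = s; they must all differ.
  L1 = 0: L2 entries (in reading order) 4, 2, 0, 1, 3 — all 5 distinct ✓
  L1 = 1: L2 entries (in reading order) 3, 1, 4, 0, 2 — all 5 distinct ✓
  L1 = 2: L2 entries (in reading order) 0, 3, 1, 2, 4 — all 5 distinct ✓
  L1 = 3: L2 entries (in reading order) 1, 4, 2, 3, 0 — all 5 distinct ✓
  L1 = 4: L2 entries (in reading order) 2, 0, 3, 4, 1 — all 5 distinct ✓
Every symbol of L1 meets every symbol of L2 exactly once, so all 25 pairs are distinct (25 of 25).
Conclusion: YES.

YES


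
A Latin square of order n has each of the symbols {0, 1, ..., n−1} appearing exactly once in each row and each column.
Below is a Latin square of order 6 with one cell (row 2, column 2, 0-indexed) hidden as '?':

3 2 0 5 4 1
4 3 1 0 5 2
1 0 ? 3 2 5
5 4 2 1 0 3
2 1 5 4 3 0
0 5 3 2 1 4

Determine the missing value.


Row 2 contains symbols [0, 1, 2, 3, 5] — missing [4].
Column 2 contains symbols [0, 1, 2, 3, 5] — missing [4].
The missing symbol must appear in both missing sets; intersection = [4].
Therefore the hidden value is 4.

Missing value = 4.


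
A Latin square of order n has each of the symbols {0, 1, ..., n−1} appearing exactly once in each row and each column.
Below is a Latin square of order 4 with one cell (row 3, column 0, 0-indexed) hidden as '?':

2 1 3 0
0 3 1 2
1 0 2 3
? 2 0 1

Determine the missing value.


Row 3 contains symbols [0, 1, 2] — missing [3].
Column 0 contains symbols [0, 1, 2] — missing [3].
The missing symbol must appear in both missing sets; intersection = [3].
Therefore the hidden value is 3.

Missing value = 3.


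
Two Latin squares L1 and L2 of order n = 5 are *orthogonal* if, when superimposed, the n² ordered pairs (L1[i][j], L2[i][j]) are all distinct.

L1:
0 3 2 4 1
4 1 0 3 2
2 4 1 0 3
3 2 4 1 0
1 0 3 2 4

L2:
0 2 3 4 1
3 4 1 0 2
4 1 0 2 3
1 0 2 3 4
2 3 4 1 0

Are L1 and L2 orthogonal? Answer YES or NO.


Form the n² = 25 superimposed pairs (L1[i][j], L2[i][j]), row by row (rows and columns indexed from 0):
row 0: (0,0) (3,2) (2,3) (4,4) (1,1)
row 1: (4,3) (1,4) (0,1) (3,0) (2,2)
row 2: (2,4) (4,1) (1,0) (0,2) (3,3)
row 3: (3,1) (2,0) (4,2) (1,3) (0,4)
row 4: (1,2) (0,3) (3,4) (2,1) (4,0)
Orthogonality requires all 25 pairs distinct.
Check by first coordinate: for each symbol s of L1, list the L2 entries in the n cells where L1 = s; they must all differ.
  L1 = 0: L2 entries (in reading order) 0, 1, 2, 4, 3 — all 5 distinct ✓
  L1 = 1: L2 entries (in reading order) 1, 4, 0, 3, 2 — all 5 distinct ✓
  L1 = 2: L2 entries (in reading order) 3, 2, 4, 0, 1 — all 5 distinct ✓
  L1 = 3: L2 entries (in reading order) 2, 0, 3, 1, 4 — all 5 distinct ✓
  L1 = 4: L2 entries (in reading order) 4, 3, 1, 2, 0 — all 5 distinct ✓
Every symbol of L1 meets every symbol of L2 exactly once, so all 25 pairs are distinct (25 of 25).
Conclusion: YES.

YES


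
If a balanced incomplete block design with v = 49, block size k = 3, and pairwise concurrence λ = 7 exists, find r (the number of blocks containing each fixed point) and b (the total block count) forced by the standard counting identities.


Any 2-(v, k, λ) BIBD satisfies two necessary conditions:
  (i)  Each point sits in r blocks, and counting incidences through any fixed point gives r(k − 1) = λ(v − 1), so r = λ(v − 1)/(k − 1).
  (ii) Total incidences bk = vr, so b = vr/k.
Step 1: r = λ(v − 1)/(k − 1) = 7·(49 − 1)/(3 − 1) = 7·48/2 = 336/2 = 168.
Step 2: b = vr/k = 49·168/3 = 8232/3 = 2744.
Check integrality: r = 168 ∈ Z ✓, b = 2744 ∈ Z ✓.
(These identities are necessary conditions: they determine r and b for any design with these parameters, but do not by themselves prove that one exists.)

r = 168, b = 2744.


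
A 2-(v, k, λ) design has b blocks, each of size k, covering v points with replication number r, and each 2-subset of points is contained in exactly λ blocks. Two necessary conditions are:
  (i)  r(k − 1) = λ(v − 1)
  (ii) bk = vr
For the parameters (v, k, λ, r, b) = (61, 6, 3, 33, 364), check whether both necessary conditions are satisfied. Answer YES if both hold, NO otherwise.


Condition (i): r(k − 1) = 33·5 = 165; λ(v − 1) = 3·60 = 180. Match? NO.
Condition (ii): bk = 364·6 = 2184; vr = 61·33 = 2013. Match? NO.
Both conditions hold? NO.

NO


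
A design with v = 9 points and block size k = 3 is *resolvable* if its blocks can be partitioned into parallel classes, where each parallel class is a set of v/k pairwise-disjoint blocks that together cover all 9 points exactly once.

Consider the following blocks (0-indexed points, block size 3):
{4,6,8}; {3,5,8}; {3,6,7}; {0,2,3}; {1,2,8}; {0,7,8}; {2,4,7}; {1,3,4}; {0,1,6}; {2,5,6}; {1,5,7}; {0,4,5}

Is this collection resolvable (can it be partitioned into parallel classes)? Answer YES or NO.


v = 9, block size k = 3, number of blocks = 12.
For resolvability, blocks must partition into parallel classes of size v/k = 3.
Total blocks must therefore be a multiple of 3: 12 = 3·4 + 0 ⇒ divisible ✓.
Greedy packing gives 4 candidate class(es). Each should be a full parallel class (size 3, covers all 9 points).
  Class 1 (3 blocks): {4,6,8}; {0,2,3}; {1,5,7}. Points covered: [0, 1, 2, 3, 4, 5, 6, 7, 8].
  Class 2 (3 blocks): {3,5,8}; {2,4,7}; {0,1,6}. Points covered: [0, 1, 2, 3, 4, 5, 6, 7, 8].
  Class 3 (3 blocks): {3,6,7}; {1,2,8}; {0,4,5}. Points covered: [0, 1, 2, 3, 4, 5, 6, 7, 8].
  Class 4 (3 blocks): {0,7,8}; {1,3,4}; {2,5,6}. Points covered: [0, 1, 2, 3, 4, 5, 6, 7, 8].
All classes full (size 3)? YES. All classes cover every point? YES.
Resolvable? YES.

YES


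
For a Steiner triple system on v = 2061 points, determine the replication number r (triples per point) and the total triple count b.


An STS(v) is a 2-(v, 3, 1) BIBD: block size k = 3, λ = 1.
Replication: r(k − 1) = λ(v − 1) ⇒ r·2 = 2061 − 1 = 2060 ⇒ r = 1030.
Block count: bk = vr ⇒ b·3 = 2061·1030 = 2122830 ⇒ b = 707610.
(Check via b = v(v − 1)/6 = 2061·2060/6 = 4245660/6 = 707610.)

r = 1030, b = 707610.


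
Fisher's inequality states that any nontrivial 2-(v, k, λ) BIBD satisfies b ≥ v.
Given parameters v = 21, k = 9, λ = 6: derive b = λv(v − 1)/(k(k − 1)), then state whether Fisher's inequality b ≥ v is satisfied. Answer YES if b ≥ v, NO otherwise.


b = λv(v − 1)/(k(k − 1)) = 6·21·20/(9·8) = 2520/72 = 35.
Compare with v = 21: b ≥ v, so Fisher's inequality holds.

YES


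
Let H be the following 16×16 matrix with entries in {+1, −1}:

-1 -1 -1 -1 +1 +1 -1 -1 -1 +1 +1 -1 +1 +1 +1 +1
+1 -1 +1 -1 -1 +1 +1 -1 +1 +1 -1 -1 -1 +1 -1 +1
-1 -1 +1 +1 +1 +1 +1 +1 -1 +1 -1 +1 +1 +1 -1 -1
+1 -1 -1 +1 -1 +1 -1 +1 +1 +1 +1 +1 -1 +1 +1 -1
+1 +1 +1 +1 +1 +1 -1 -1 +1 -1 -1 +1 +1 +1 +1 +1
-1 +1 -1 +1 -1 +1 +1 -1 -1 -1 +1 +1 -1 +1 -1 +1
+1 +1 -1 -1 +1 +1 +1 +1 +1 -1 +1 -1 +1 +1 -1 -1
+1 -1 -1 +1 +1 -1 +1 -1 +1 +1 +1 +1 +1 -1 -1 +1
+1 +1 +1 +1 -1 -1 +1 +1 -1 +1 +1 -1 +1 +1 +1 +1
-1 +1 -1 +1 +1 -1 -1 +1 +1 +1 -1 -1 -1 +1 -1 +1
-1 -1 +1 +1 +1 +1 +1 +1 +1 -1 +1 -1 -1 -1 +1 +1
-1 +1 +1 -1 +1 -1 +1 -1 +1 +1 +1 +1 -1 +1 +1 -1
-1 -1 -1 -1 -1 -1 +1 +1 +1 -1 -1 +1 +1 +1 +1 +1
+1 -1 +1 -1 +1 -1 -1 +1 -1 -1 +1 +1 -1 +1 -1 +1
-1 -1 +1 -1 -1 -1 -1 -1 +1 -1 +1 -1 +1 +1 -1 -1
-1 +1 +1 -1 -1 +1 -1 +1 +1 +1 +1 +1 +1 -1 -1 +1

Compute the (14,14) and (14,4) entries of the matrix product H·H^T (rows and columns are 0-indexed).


Row 4 of H: [1, 1, 1, 1, 1, 1, -1, -1, 1, -1, -1, 1, 1, 1, 1, 1].
Row 14 of H: [-1, -1, 1, -1, -1, -1, -1, -1, 1, -1, 1, -1, 1, 1, -1, -1].
(H·H^T)[14][14] = Σ_j H[14][j]·H[14][j] = (-1)² + (-1)² + (1)² + (-1)² + (-1)² + (-1)² + (-1)² + (-1)² + (1)² + (-1)² + (1)² + (-1)² + (1)² + (1)² + (-1)² + (-1)² = 1 + 1 + 1 + 1 + 1 + 1 + 1 + 1 + 1 + 1 + 1 + 1 + 1 + 1 + 1 + 1 = 16.
(H·H^T)[14][4] = Σ_j H[14][j]·H[4][j] = (-1)·(1) + (-1)·(1) + (1)·(1) + (-1)·(1) + (-1)·(1) + (-1)·(1) + (-1)·(-1) + (-1)·(-1) + (1)·(1) + (-1)·(-1) + (1)·(-1) + (-1)·(1) + (1)·(1) + (1)·(1) + (-1)·(1) + (-1)·(1) = -1 + -1 + 1 + -1 + -1 + -1 + 1 + 1 + 1 + 1 + -1 + -1 + 1 + 1 + -1 + -1 = -2.
Rows 14 and 4 are not orthogonal (dot product = -2 ≠ 0), so H is not a Hadamard matrix.

(14,14) entry = 16; (14,4) entry = -2.


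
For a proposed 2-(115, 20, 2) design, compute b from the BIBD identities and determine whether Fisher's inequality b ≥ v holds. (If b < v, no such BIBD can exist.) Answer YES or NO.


b = λv(v − 1)/(k(k − 1)) = 2·115·114/(20·19) = 26220/380 = 69.
Compare with v = 115: b < v, so Fisher's inequality fails.

NO


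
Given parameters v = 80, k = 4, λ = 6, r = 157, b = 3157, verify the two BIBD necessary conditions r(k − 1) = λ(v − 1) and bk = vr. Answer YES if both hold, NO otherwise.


Condition (i): r(k − 1) = 157·3 = 471; λ(v − 1) = 6·79 = 474. Match? NO.
Condition (ii): bk = 3157·4 = 12628; vr = 80·157 = 12560. Match? NO.
Both conditions hold? NO.

NO


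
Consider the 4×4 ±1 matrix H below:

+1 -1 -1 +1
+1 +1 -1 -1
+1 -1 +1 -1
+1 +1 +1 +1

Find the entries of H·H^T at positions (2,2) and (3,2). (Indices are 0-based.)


Row 2 of H: [1, -1, 1, -1].
Row 3 of H: [1, 1, 1, 1].
(H·H^T)[2][2] = Σ_j H[2][j]·H[2][j] = (1)² + (-1)² + (1)² + (-1)² = 1 + 1 + 1 + 1 = 4.
(H·H^T)[3][2] = Σ_j H[3][j]·H[2][j] = (1)·(1) + (1)·(-1) + (1)·(1) + (1)·(-1) = 1 + -1 + 1 + -1 = 0.
So rows 3 and 2 are orthogonal; the diagonal entry equals n = 4.

(2,2) entry = 4; (3,2) entry = 0.


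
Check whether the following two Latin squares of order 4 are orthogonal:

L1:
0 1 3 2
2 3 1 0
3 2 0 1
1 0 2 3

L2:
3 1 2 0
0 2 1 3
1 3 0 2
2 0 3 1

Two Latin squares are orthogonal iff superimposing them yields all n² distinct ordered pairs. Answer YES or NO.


Form the n² = 16 superimposed pairs (L1[i][j], L2[i][j]), row by row (rows and columns indexed from 0):
row 0: (0,3) (1,1) (3,2) (2,0)
row 1: (2,0) (3,2) (1,1) (0,3)
row 2: (3,1) (2,3) (0,0) (1,2)
row 3: (1,2) (0,0) (2,3) (3,1)
Orthogonality requires all 16 pairs distinct.
But the pair (2,0) repeats: cell (0,3) has L1 = 2, L2 = 0, and cell (1,0) has L1 = 2, L2 = 0.
A repeated pair means some other pair never occurs (only 8 distinct pairs out of 16), so the squares are not orthogonal.
Conclusion: NO.

NO


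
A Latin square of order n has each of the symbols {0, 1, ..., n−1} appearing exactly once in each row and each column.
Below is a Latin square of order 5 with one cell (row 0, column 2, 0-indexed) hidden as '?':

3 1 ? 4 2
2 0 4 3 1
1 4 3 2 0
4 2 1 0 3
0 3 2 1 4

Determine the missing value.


Row 0 contains symbols [1, 2, 3, 4] — missing [0].
Column 2 contains symbols [1, 2, 3, 4] — missing [0].
The missing symbol must appear in both missing sets; intersection = [0].
Therefore the hidden value is 0.

Missing value = 0.


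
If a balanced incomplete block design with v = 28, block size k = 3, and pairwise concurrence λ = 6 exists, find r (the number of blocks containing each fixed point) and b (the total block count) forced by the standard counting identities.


Any 2-(v, k, λ) BIBD satisfies two necessary conditions:
  (i)  Each point sits in r blocks, and counting incidences through any fixed point gives r(k − 1) = λ(v − 1), so r = λ(v − 1)/(k − 1).
  (ii) Total incidences bk = vr, so b = vr/k.
Step 1: r = λ(v − 1)/(k − 1) = 6·(28 − 1)/(3 − 1) = 6·27/2 = 162/2 = 81.
Step 2: b = vr/k = 28·81/3 = 2268/3 = 756.
Check integrality: r = 81 ∈ Z ✓, b = 756 ∈ Z ✓.
(These identities are necessary conditions: they determine r and b for any design with these parameters, but do not by themselves prove that one exists.)

r = 81, b = 756.


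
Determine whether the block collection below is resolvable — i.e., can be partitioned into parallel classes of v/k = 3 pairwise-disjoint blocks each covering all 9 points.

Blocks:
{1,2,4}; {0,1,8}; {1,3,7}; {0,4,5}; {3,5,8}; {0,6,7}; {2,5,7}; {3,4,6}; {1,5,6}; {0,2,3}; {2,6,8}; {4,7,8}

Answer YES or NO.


v = 9, block size k = 3, number of blocks = 12.
For resolvability, blocks must partition into parallel classes of size v/k = 3.
Total blocks must therefore be a multiple of 3: 12 = 3·4 + 0 ⇒ divisible ✓.
Greedy packing gives 4 candidate class(es). Each should be a full parallel class (size 3, covers all 9 points).
  Class 1 (3 blocks): {1,2,4}; {3,5,8}; {0,6,7}. Points covered: [0, 1, 2, 3, 4, 5, 6, 7, 8].
  Class 2 (3 blocks): {0,1,8}; {2,5,7}; {3,4,6}. Points covered: [0, 1, 2, 3, 4, 5, 6, 7, 8].
  Class 3 (3 blocks): {1,3,7}; {0,4,5}; {2,6,8}. Points covered: [0, 1, 2, 3, 4, 5, 6, 7, 8].
  Class 4 (3 blocks): {1,5,6}; {0,2,3}; {4,7,8}. Points covered: [0, 1, 2, 3, 4, 5, 6, 7, 8].
All classes full (size 3)? YES. All classes cover every point? YES.
Resolvable? YES.

YES


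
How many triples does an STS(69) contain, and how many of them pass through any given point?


An STS(v) is a 2-(v, 3, 1) BIBD: block size k = 3, λ = 1.
Replication: r(k − 1) = λ(v − 1) ⇒ r·2 = 69 − 1 = 68 ⇒ r = 34.
Block count: bk = vr ⇒ b·3 = 69·34 = 2346 ⇒ b = 782.

r = 34, b = 782.


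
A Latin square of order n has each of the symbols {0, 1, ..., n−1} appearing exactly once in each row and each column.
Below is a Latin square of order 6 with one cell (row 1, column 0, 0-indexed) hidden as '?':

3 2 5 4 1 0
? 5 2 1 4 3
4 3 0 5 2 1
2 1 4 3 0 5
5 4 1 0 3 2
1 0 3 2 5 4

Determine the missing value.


Row 1 contains symbols [1, 2, 3, 4, 5] — missing [0].
Column 0 contains symbols [1, 2, 3, 4, 5] — missing [0].
The missing symbol must appear in both missing sets; intersection = [0].
Therefore the hidden value is 0.

Missing value = 0.


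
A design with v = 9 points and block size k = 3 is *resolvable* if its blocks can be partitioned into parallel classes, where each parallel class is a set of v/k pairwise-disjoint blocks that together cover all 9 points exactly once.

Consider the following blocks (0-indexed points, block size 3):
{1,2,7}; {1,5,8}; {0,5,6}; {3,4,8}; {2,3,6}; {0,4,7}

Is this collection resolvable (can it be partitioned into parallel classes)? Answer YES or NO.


v = 9, block size k = 3, number of blocks = 6.
For resolvability, blocks must partition into parallel classes of size v/k = 3.
Total blocks must therefore be a multiple of 3: 6 = 3·2 + 0 ⇒ divisible ✓.
Greedy packing gives 2 candidate class(es). Each should be a full parallel class (size 3, covers all 9 points).
  Class 1 (3 blocks): {1,2,7}; {0,5,6}; {3,4,8}. Points covered: [0, 1, 2, 3, 4, 5, 6, 7, 8].
  Class 2 (3 blocks): {1,5,8}; {2,3,6}; {0,4,7}. Points covered: [0, 1, 2, 3, 4, 5, 6, 7, 8].
All classes full (size 3)? YES. All classes cover every point? YES.
Resolvable? YES.

YES


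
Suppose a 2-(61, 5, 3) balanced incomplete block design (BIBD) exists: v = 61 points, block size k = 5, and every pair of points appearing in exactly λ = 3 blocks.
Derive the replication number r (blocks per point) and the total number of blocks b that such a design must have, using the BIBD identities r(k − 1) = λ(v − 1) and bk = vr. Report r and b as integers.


Any 2-(v, k, λ) BIBD satisfies two necessary conditions:
  (i)  Each point sits in r blocks, and counting incidences through any fixed point gives r(k − 1) = λ(v − 1), so r = λ(v − 1)/(k − 1).
  (ii) Total incidences bk = vr, so b = vr/k.
Step 1: r = λ(v − 1)/(k − 1) = 3·(61 − 1)/(5 − 1) = 3·60/4 = 180/4 = 45.
Step 2: b = vr/k = 61·45/5 = 2745/5 = 549.
Check integrality: r = 45 ∈ Z ✓, b = 549 ∈ Z ✓.
(These identities are necessary conditions: they determine r and b for any design with these parameters, but do not by themselves prove that one exists.)

r = 45, b = 549.


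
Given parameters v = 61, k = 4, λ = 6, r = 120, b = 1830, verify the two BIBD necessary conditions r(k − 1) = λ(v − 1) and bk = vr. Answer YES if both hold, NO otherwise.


Condition (i): r(k − 1) = 120·3 = 360; λ(v − 1) = 6·60 = 360. Match? YES.
Condition (ii): bk = 1830·4 = 7320; vr = 61·120 = 7320. Match? YES.
Both conditions hold? YES.

YES


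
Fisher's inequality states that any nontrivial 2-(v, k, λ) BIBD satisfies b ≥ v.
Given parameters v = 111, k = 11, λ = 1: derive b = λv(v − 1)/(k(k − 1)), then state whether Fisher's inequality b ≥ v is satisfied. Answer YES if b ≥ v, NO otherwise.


b = λv(v − 1)/(k(k − 1)) = 1·111·110/(11·10) = 12210/110 = 111.
Compare with v = 111: b ≥ v, so Fisher's inequality holds.

YES


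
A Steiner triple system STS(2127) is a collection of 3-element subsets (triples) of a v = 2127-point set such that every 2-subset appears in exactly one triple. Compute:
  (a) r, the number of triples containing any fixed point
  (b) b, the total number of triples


An STS(v) is a 2-(v, 3, 1) BIBD: block size k = 3, λ = 1.
Replication: r(k − 1) = λ(v − 1) ⇒ r·2 = 2127 − 1 = 2126 ⇒ r = 1063.
Block count: bk = vr ⇒ b·3 = 2127·1063 = 2261001 ⇒ b = 753667.
(Check via b = v(v − 1)/6 = 2127·2126/6 = 4522002/6 = 753667.)

r = 1063, b = 753667.


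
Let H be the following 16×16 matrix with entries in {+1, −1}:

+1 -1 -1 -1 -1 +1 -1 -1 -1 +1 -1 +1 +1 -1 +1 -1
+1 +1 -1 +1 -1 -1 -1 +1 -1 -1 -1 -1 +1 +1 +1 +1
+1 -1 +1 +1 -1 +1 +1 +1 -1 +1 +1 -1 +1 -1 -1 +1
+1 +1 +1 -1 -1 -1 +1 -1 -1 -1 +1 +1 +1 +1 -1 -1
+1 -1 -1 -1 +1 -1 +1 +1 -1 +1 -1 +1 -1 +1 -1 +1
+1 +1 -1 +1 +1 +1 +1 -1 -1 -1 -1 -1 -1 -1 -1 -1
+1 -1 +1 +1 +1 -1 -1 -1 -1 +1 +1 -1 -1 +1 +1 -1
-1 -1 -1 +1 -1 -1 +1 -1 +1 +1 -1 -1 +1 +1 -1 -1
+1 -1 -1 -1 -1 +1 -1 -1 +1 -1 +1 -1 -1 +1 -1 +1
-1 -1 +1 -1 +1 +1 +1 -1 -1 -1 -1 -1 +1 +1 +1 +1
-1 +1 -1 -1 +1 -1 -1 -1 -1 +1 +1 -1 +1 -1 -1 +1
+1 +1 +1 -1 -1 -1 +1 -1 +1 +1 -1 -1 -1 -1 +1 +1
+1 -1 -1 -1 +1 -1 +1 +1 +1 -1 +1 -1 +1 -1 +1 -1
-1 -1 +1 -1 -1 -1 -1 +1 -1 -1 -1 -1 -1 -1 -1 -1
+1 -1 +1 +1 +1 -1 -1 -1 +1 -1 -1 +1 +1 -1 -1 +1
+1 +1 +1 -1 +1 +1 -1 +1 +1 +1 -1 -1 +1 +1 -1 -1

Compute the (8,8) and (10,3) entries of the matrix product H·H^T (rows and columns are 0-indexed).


Row 3 of H: [1, 1, 1, -1, -1, -1, 1, -1, -1, -1, 1, 1, 1, 1, -1, -1].
Row 8 of H: [1, -1, -1, -1, -1, 1, -1, -1, 1, -1, 1, -1, -1, 1, -1, 1].
Row 10 of H: [-1, 1, -1, -1, 1, -1, -1, -1, -1, 1, 1, -1, 1, -1, -1, 1].
(H·H^T)[8][8] = Σ_j H[8][j]·H[8][j] = (1)² + (-1)² + (-1)² + (-1)² + (-1)² + (1)² + (-1)² + (-1)² + (1)² + (-1)² + (1)² + (-1)² + (-1)² + (1)² + (-1)² + (1)² = 1 + 1 + 1 + 1 + 1 + 1 + 1 + 1 + 1 + 1 + 1 + 1 + 1 + 1 + 1 + 1 = 16.
(H·H^T)[10][3] = Σ_j H[10][j]·H[3][j] = (-1)·(1) + (1)·(1) + (-1)·(1) + (-1)·(-1) + (1)·(-1) + (-1)·(-1) + (-1)·(1) + (-1)·(-1) + (-1)·(-1) + (1)·(-1) + (1)·(1) + (-1)·(1) + (1)·(1) + (-1)·(1) + (-1)·(-1) + (1)·(-1) = -1 + 1 + -1 + 1 + -1 + 1 + -1 + 1 + 1 + -1 + 1 + -1 + 1 + -1 + 1 + -1 = 0.
So rows 10 and 3 are orthogonal; the diagonal entry equals n = 16.

(8,8) entry = 16; (10,3) entry = 0.


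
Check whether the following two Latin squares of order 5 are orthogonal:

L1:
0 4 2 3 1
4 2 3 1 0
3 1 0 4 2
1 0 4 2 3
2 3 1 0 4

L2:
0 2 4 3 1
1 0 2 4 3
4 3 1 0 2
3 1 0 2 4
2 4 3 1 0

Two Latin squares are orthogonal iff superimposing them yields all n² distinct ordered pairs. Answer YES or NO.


Form the n² = 25 superimposed pairs (L1[i][j], L2[i][j]), row by row (rows and columns indexed from 0):
row 0: (0,0) (4,2) (2,4) (3,3) (1,1)
row 1: (4,1) (2,0) (3,2) (1,4) (0,3)
row 2: (3,4) (1,3) (0,1) (4,0) (2,2)
row 3: (1,3) (0,1) (4,0) (2,2) (3,4)
row 4: (2,2) (3,4) (1,3) (0,1) (4,0)
Orthogonality requires all 25 pairs distinct.
But the pair (1,3) repeats: cell (2,1) has L1 = 1, L2 = 3, and cell (3,0) has L1 = 1, L2 = 3.
A repeated pair means some other pair never occurs (only 15 distinct pairs out of 25), so the squares are not orthogonal.
Conclusion: NO.

NO
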